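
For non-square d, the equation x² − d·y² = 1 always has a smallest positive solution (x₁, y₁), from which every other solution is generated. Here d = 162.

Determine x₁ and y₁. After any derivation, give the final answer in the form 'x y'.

√162 → a₀=12, period (1,2,1,2,12,2,1,2,1,24); ℓ=10 even so k=9
step 0: (12, 1)  from 12·(1,0) + (0,1)
…
step 2: (38, 3)  from 2·(13,1) + (12,1)
…
step 5: (1731, 136)  from 12·(140,11) + (51,4)
…
step 7: (5333, 419)  from 1·(3602,283) + (1731,136)
step 8: (14268, 1121)  from 2·(5333,419) + (3602,283)
step 9: (19601, 1540)  from 1·(14268,1121) + (5333,419)
→ (19601, 1540).  Check: 19601²=384199201, 162·1540²=384199200, difference 1.

19601 1540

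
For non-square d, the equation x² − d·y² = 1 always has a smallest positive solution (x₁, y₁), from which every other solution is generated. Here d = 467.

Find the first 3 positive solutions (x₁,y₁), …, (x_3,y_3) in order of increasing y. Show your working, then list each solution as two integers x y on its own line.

d=467: √d = [21; 1,1,1,1,3,…,1,1,42] (ℓ=14, even), read p_13/q_13
a_0=21:  p_0=21·1+0=21,  q_0=21·0+1=1
a_1=1:  p_1=1·21+1=22,  q_1=1·1+0=1
a_2=1:  p_2=1·22+21=43,  q_2=1·1+1=2
…
a_5=3:  p_5=3·108+65=389,  q_5=3·5+3=18
…
a_7=21:  p_7=21·1275+389=27164,  q_7=21·59+18=1257
a_8=3:  p_8=3·27164+1275=82767,  q_8=3·1257+59=3830
…
a_10=1:  p_10=1·275465+82767=358232,  q_10=1·12747+3830=16577
a_11=1:  p_11=1·358232+275465=633697,  q_11=1·16577+12747=29324
a_12=1:  p_12=1·633697+358232=991929,  q_12=1·29324+16577=45901
a_13=1:  p_13=1·991929+633697=1625626,  q_13=1·45901+29324=75225
(x₁, y₁) = (1625626, 75225);  1625626² − 467·75225² = 1 ✓
k=2:  x_2 = 1625626·1625626+467·75225·75225 = 5285319783751,  y_2 = 1625626·75225+75225·1625626 = 244575431700
k=3:  x_3 = 1625626·5285319783751+467·75225·244575431700 = 17183906517558380626,  y_3 = 1625626·244575431700+75225·5285319783751 = 795176361465413175

1625626 75225
5285319783751 244575431700
17183906517558380626 795176361465413175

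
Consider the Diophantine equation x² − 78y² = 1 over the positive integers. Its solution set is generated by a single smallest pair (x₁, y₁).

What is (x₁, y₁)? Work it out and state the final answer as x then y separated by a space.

d=78: √d = [8; 1,4,1,16] (ℓ=4, even), read p_3/q_3
step 0: (8, 1)  from 8·(1,0) + (0,1)
step 1: (9, 1)  from 1·(8,1) + (1,0)
step 2: (44, 5)  from 4·(9,1) + (8,1)
step 3: (53, 6)  from 1·(44,5) + (9,1)
fundamental: x₁=53, y₁=6  (since 2809 − 78·36 = 1)

53 6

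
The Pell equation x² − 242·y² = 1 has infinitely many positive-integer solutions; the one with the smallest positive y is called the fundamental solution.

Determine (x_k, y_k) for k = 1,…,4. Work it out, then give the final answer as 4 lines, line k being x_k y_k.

19601 1260
768398401 49394520
30122754096401 1936363971780
1180872205318713601 75909340372325040

√242 = [15; 1,1,3,1,14,1,3,1,1,30, …], period ℓ=10 (even) → k=9
step 0: (15, 1)  from 15·(1,0) + (0,1)
…
step 2: (31, 2)  from 1·(16,1) + (15,1)
step 3: (109, 7)  from 3·(31,2) + (16,1)
step 4: (140, 9)  from 1·(109,7) + (31,2)
step 5: (2069, 133)  from 14·(140,9) + (109,7)
step 6: (2209, 142)  from 1·(2069,133) + (140,9)
step 7: (8696, 559)  from 3·(2209,142) + (2069,133)
step 8: (10905, 701)  from 1·(8696,559) + (2209,142)
step 9: (19601, 1260)  from 1·(10905,701) + (8696,559)
fundamental: x₁=19601, y₁=1260  (since 384199201 − 242·1587600 = 1)
n=2: (19601,1260)∘(19601,1260) = (19601·19601+242·1260·1260, 19601·1260+1260·19601) = (768398401,49394520)
n=3: (768398401,49394520)∘(19601,1260) = (19601·768398401+242·1260·49394520, 19601·49394520+1260·768398401) = (30122754096401,1936363971780)
n=4: (30122754096401,1936363971780)∘(19601,1260) = (19601·30122754096401+242·1260·1936363971780, 19601·1936363971780+1260·30122754096401) = (1180872205318713601,75909340372325040)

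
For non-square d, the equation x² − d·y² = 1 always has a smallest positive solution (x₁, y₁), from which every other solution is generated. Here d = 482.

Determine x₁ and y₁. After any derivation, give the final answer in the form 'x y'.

483 22

d=482: √d = [21; 1,20,1,42] (ℓ=4, even), read p_3/q_3
k=0  a_k=21  p_k/q_k = 21/1
…
k=2  a_k=20  p_k/q_k = 461/21
k=3  a_k=1  p_k/q_k = 483/22
→ (483, 22).  Check: 483²=233289, 482·22²=233288, difference 1.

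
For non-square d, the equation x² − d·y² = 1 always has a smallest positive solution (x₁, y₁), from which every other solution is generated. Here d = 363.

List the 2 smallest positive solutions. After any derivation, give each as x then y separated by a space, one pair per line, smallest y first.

362 19
262087 13756

√363 = [19; 19,38, …], period ℓ=2 (even) → k=1
a_0=19:  p_0=19·1+0=19,  q_0=19·0+1=1
a_1=19:  p_1=19·19+1=362,  q_1=19·1+0=19
(x₁, y₁) = (362, 19);  362² − 363·19² = 1 ✓
(362+19√363)^2 = 262087 + 13756√363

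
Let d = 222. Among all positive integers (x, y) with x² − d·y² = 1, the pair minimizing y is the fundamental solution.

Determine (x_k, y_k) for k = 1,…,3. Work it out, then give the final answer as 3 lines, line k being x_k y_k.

[14; 1,8,1,28] for √222; ℓ=4 ⇒ convergent index 3
k=0  a_k=14  p_k/q_k = 14/1
…
k=2  a_k=8  p_k/q_k = 134/9
k=3  a_k=1  p_k/q_k = 149/10
(x₁, y₁) = (149, 10);  149² − 222·10² = 1 ✓
(x_2, y_2) = (149·149 + 222·10·10, 149·10 + 10·149) = (44401, 2980)
(x_3, y_3) = (149·44401 + 222·10·2980, 149·2980 + 10·44401) = (13231349, 888030)

149 10
44401 2980
13231349 888030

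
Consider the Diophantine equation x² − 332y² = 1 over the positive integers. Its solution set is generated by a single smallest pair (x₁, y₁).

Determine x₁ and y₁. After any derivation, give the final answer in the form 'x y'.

[18; 4,1,1,8,1,1,4,36] for √332; ℓ=8 ⇒ convergent index 7
step 0: (18, 1)  from 18·(1,0) + (0,1)
step 1: (73, 4)  from 4·(18,1) + (1,0)
step 2: (91, 5)  from 1·(73,4) + (18,1)
step 3: (164, 9)  from 1·(91,5) + (73,4)
…
step 6: (2970, 163)  from 1·(1567,86) + (1403,77)
step 7: (13447, 738)  from 4·(2970,163) + (1567,86)
fundamental: x₁=13447, y₁=738  (since 180821809 − 332·544644 = 1)

13447 738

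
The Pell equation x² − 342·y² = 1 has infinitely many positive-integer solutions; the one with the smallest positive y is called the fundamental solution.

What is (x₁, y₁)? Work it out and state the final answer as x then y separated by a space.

37 2

√342 = [18; 2,36, …], period ℓ=2 (even) → k=1
i=0: a=18 ⇒ p=18, q=1
i=1: a=2 ⇒ p=37, q=2
(x₁, y₁) = (37, 2);  37² − 342·2² = 1 ✓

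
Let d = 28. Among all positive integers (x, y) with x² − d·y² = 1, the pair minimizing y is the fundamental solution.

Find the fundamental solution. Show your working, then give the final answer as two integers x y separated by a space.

[5; 3,2,3,10] for √28; ℓ=4 ⇒ convergent index 3
step 0: (5, 1)  from 5·(1,0) + (0,1)
step 1: (16, 3)  from 3·(5,1) + (1,0)
step 2: (37, 7)  from 2·(16,3) + (5,1)
step 3: (127, 24)  from 3·(37,7) + (16,3)
(x₁, y₁) = (127, 24);  127² − 28·24² = 1 ✓

127 24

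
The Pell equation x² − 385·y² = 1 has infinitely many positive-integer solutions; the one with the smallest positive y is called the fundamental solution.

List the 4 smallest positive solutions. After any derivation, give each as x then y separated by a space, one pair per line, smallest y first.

95831 4884
18367161121 936077208
3520286834677271 179410429834812
674705215289547953281 34386161802063660336

√385 → a₀=19, period (1,1,1,1,1,…,1,1,38); ℓ=16 even so k=15
k=0  a_k=19  p_k/q_k = 19/1
…
k=8  a_k=2  p_k/q_k = 2021/103
…
k=11  a_k=1  p_k/q_k = 13009/663
…
k=14  a_k=1  p_k/q_k = 59551/3035
k=15  a_k=1  p_k/q_k = 95831/4884
(x₁, y₁) = (95831, 4884);  95831² − 385·4884² = 1 ✓
(95831+4884√385)^2 = 18367161121 + 936077208√385
(95831+4884√385)^3 = 3520286834677271 + 179410429834812√385
(95831+4884√385)^4 = 674705215289547953281 + 34386161802063660336√385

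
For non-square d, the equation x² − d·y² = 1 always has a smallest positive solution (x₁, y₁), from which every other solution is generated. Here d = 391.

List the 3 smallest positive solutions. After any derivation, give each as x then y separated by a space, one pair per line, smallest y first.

d=391: √d = [19; 1,3,2,2,1,…,3,1,38] (ℓ=16, even), read p_15/q_15
step 0: (19, 1)  from 19·(1,0) + (0,1)
step 1: (20, 1)  from 1·(19,1) + (1,0)
…
step 3: (178, 9)  from 2·(79,4) + (20,1)
…
step 5: (613, 31)  from 1·(435,22) + (178,9)
step 6: (1048, 53)  from 1·(613,31) + (435,22)
step 7: (2709, 137)  from 2·(1048,53) + (613,31)
…
step 9: (107747, 5449)  from 2·(52519,2656) + (2709,137)
…
step 12: (696292, 35213)  from 2·(268013,13554) + (160266,8105)
step 13: (1660597, 83980)  from 2·(696292,35213) + (268013,13554)
step 14: (5678083, 287153)  from 3·(1660597,83980) + (696292,35213)
step 15: (7338680, 371133)  from 1·(5678083,287153) + (1660597,83980)
→ (7338680, 371133).  Check: 7338680²=53856224142400, 391·371133²=53856224142399, difference 1.
n=2: (7338680,371133)∘(7338680,371133) = (7338680·7338680+391·371133·371133, 7338680·371133+371133·7338680) = (107712448284799,5447252648880)
n=3: (107712448284799,5447252648880)∘(7338680,371133) = (7338680·107712448284799+391·371133·5447252648880, 7338680·5447252648880+371133·107712448284799) = (1580934379957370111960,79951288138564985667)

7338680 371133
107712448284799 5447252648880
1580934379957370111960 79951288138564985667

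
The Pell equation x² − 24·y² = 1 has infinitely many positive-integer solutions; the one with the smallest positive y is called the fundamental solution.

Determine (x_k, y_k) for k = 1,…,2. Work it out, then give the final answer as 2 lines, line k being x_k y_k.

[4; 1,8] for √24; ℓ=2 ⇒ convergent index 1
a_0=4:  p_0=4·1+0=4,  q_0=4·0+1=1
a_1=1:  p_1=1·4+1=5,  q_1=1·1+0=1
→ (5, 1).  Check: 5²=25, 24·1²=24, difference 1.
n=2: (5,1)∘(5,1) = (5·5+24·1·1, 5·1+1·5) = (49,10)

5 1
49 10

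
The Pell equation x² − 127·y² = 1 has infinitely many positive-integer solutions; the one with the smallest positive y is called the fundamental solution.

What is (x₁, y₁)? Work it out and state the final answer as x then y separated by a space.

4730624 419775

[11; 3,1,2,2,7,11,7,2,2,1,3,22] for √127; ℓ=12 ⇒ convergent index 11
a_0=11:  p_0=11·1+0=11,  q_0=11·0+1=1
…
a_6=11:  p_6=11·2175+293=24218,  q_6=11·193+26=2149
…
a_8=2:  p_8=2·171701+24218=367620,  q_8=2·15236+2149=32621
a_9=2:  p_9=2·367620+171701=906941,  q_9=2·32621+15236=80478
a_10=1:  p_10=1·906941+367620=1274561,  q_10=1·80478+32621=113099
a_11=3:  p_11=3·1274561+906941=4730624,  q_11=3·113099+80478=419775
fundamental: x₁=4730624, y₁=419775  (since 22378803429376 − 127·176211050625 = 1)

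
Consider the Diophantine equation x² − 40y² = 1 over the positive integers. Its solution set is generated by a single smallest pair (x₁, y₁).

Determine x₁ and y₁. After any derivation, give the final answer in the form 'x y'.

19 3

√40 = [6; 3,12, …], period ℓ=2 (even) → k=1
i=0: a=6 ⇒ p=6, q=1
i=1: a=3 ⇒ p=19, q=3
fundamental: x₁=19, y₁=3  (since 361 − 40·9 = 1)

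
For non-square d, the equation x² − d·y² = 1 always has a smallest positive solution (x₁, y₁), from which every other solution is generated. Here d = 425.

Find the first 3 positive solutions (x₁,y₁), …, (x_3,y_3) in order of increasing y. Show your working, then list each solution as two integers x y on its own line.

√425 = [20; 1,1,1,1,1,1,40, …], period ℓ=7 (odd) → k=13
a_0=20:  p_0=20·1+0=20,  q_0=20·0+1=1
a_1=1:  p_1=1·20+1=21,  q_1=1·1+0=1
a_2=1:  p_2=1·21+20=41,  q_2=1·1+1=2
a_3=1:  p_3=1·41+21=62,  q_3=1·2+1=3
…
a_6=1:  p_6=1·165+103=268,  q_6=1·8+5=13
…
a_8=1:  p_8=1·10885+268=11153,  q_8=1·528+13=541
a_9=1:  p_9=1·11153+10885=22038,  q_9=1·541+528=1069
a_10=1:  p_10=1·22038+11153=33191,  q_10=1·1069+541=1610
a_11=1:  p_11=1·33191+22038=55229,  q_11=1·1610+1069=2679
a_12=1:  p_12=1·55229+33191=88420,  q_12=1·2679+1610=4289
a_13=1:  p_13=1·88420+55229=143649,  q_13=1·4289+2679=6968
(x₁, y₁) = (143649, 6968);  143649² − 425·6968² = 1 ✓
(143649+6968√425)^2 = 41270070401 + 2001892464√425
(143649+6968√425)^3 = 11856808685922849 + 575139701115304√425

143649 6968
41270070401 2001892464
11856808685922849 575139701115304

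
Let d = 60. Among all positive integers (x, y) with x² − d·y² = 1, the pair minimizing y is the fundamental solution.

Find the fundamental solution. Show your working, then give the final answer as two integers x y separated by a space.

31 4

d=60: √d = [7; 1,2,1,14] (ℓ=4, even), read p_3/q_3
a_0=7:  p_0=7·1+0=7,  q_0=7·0+1=1
a_1=1:  p_1=1·7+1=8,  q_1=1·1+0=1
a_2=2:  p_2=2·8+7=23,  q_2=2·1+1=3
a_3=1:  p_3=1·23+8=31,  q_3=1·3+1=4
fundamental: x₁=31, y₁=4  (since 961 − 60·16 = 1)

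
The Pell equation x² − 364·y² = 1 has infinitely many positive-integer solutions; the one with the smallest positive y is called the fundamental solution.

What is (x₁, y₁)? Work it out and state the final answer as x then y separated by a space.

√364 = [19; 12,1,2,3,1,8,1,3,2,1,12,38, …], period ℓ=12 (even) → k=11
i=0: a=19 ⇒ p=19, q=1
…
i=2: a=1 ⇒ p=248, q=13
i=3: a=2 ⇒ p=725, q=38
…
i=5: a=1 ⇒ p=3148, q=165
i=6: a=8 ⇒ p=27607, q=1447
…
i=8: a=3 ⇒ p=119872, q=6283
i=9: a=2 ⇒ p=270499, q=14178
i=10: a=1 ⇒ p=390371, q=20461
i=11: a=12 ⇒ p=4954951, q=259710
(x₁, y₁) = (4954951, 259710);  4954951² − 364·259710² = 1 ✓

4954951 259710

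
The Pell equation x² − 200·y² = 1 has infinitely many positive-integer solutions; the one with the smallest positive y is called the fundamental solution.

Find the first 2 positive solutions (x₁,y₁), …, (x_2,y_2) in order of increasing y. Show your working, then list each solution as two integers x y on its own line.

99 7
19601 1386

√200 → a₀=14, period (7,28); ℓ=2 even so k=1
i=0: a=14 ⇒ p=14, q=1
i=1: a=7 ⇒ p=99, q=7
(x₁, y₁) = (99, 7);  99² − 200·7² = 1 ✓
n=2: (99,7)∘(99,7) = (99·99+200·7·7, 99·7+7·99) = (19601,1386)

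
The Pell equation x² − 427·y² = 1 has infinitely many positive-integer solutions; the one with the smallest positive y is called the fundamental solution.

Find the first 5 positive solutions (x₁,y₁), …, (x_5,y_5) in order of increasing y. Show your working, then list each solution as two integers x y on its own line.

62 3
7687 372
953126 46125
118179937 5719128
14653359062 709125747

[20; 1,1,1,40] for √427; ℓ=4 ⇒ convergent index 3
i=0: a=20 ⇒ p=20, q=1
…
i=2: a=1 ⇒ p=41, q=2
i=3: a=1 ⇒ p=62, q=3
fundamental: x₁=62, y₁=3  (since 3844 − 427·9 = 1)
(62+3√427)^2 = 7687 + 372√427
(62+3√427)^3 = 953126 + 46125√427
(62+3√427)^4 = 118179937 + 5719128√427
(62+3√427)^5 = 14653359062 + 709125747√427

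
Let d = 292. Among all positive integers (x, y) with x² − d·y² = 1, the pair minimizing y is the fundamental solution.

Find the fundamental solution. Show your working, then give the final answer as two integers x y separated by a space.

2281249 133500

d=292: √d = [17; 11,2,1,3,8,3,1,2,11,34] (ℓ=10, even), read p_9/q_9
step 0: (17, 1)  from 17·(1,0) + (0,1)
step 1: (188, 11)  from 11·(17,1) + (1,0)
step 2: (393, 23)  from 2·(188,11) + (17,1)
step 3: (581, 34)  from 1·(393,23) + (188,11)
step 4: (2136, 125)  from 3·(581,34) + (393,23)
step 5: (17669, 1034)  from 8·(2136,125) + (581,34)
…
step 8: (200767, 11749)  from 2·(72812,4261) + (55143,3227)
step 9: (2281249, 133500)  from 11·(200767,11749) + (72812,4261)
→ (2281249, 133500).  Check: 2281249²=5204097000001, 292·133500²=5204097000000, difference 1.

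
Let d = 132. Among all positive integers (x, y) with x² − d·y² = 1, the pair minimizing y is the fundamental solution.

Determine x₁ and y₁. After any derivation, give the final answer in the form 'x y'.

23 2

[11; 2,22] for √132; ℓ=2 ⇒ convergent index 1
step 0: (11, 1)  from 11·(1,0) + (0,1)
step 1: (23, 2)  from 2·(11,1) + (1,0)
fundamental: x₁=23, y₁=2  (since 529 − 132·4 = 1)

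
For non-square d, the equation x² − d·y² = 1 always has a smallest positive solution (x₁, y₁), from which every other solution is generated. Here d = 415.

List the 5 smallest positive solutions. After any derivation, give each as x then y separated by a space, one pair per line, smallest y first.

d=415: √d = [20; 2,1,2,4,6,…,1,2,40] (ℓ=16, even), read p_15/q_15
k=0  a_k=20  p_k/q_k = 20/1
k=1  a_k=2  p_k/q_k = 41/2
k=2  a_k=1  p_k/q_k = 61/3
…
k=8  a_k=3  p_k/q_k = 33939/1666
…
k=10  a_k=1  p_k/q_k = 77473/3803
…
k=14  a_k=1  p_k/q_k = 6841255/335824
k=15  a_k=2  p_k/q_k = 18412804/903849
fundamental: x₁=18412804, y₁=903849  (since 339031351142416 − 415·816943014801 = 1)
n=2: (18412804,903849)∘(18412804,903849) = (18412804·18412804+415·903849·903849, 18412804·903849+903849·18412804) = (678062702284831,33284788965192)
n=3: (678062702284831,33284788965192)∘(18412804,903849) = (18412804·678062702284831+415·903849·33284788965192, 18412804·33284788965192+903849·678062702284831) = (24970071273761872339444,1225732590794885332887)
n=4: (24970071273761872339444,1225732590794885332887)∘(18412804,903849) = (18412804·24970071273761872339444+415·903849·1225732590794885332887, 18412804·1225732590794885332887+903849·24970071273761872339444) = (919538056459614718055705397121,45138347901436822389057205104)
n=5: (919538056459614718055705397121,45138347901436822389057205104)∘(18412804,903849) = (18412804·919538056459614718055705397121+415·903849·45138347901436822389057205104, 18412804·45138347901436822389057205104+903849·919538056459614718055705397121) = (33862548008263614468078655355989935124,1662247105585933832332453329850170345)

18412804 903849
678062702284831 33284788965192
24970071273761872339444 1225732590794885332887
919538056459614718055705397121 45138347901436822389057205104
33862548008263614468078655355989935124 1662247105585933832332453329850170345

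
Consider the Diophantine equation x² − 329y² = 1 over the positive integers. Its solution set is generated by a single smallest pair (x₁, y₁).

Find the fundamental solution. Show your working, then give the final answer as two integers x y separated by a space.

[18; 7,4,2,1,1,4,1,1,2,4,7,36] for √329; ℓ=12 ⇒ convergent index 11
k=0  a_k=18  p_k/q_k = 18/1
k=1  a_k=7  p_k/q_k = 127/7
k=2  a_k=4  p_k/q_k = 526/29
k=3  a_k=2  p_k/q_k = 1179/65
k=4  a_k=1  p_k/q_k = 1705/94
k=5  a_k=1  p_k/q_k = 2884/159
k=6  a_k=4  p_k/q_k = 13241/730
k=7  a_k=1  p_k/q_k = 16125/889
k=8  a_k=1  p_k/q_k = 29366/1619
k=9  a_k=2  p_k/q_k = 74857/4127
k=10  a_k=4  p_k/q_k = 328794/18127
k=11  a_k=7  p_k/q_k = 2376415/131016
(x₁, y₁) = (2376415, 131016);  2376415² − 329·131016² = 1 ✓

2376415 131016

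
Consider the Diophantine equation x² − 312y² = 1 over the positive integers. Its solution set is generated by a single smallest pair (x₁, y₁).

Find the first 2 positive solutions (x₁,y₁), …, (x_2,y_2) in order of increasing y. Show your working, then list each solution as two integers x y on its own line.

53 3
5617 318

d=312: √d = [17; 1,1,1,34] (ℓ=4, even), read p_3/q_3
step 0: (17, 1)  from 17·(1,0) + (0,1)
…
step 2: (35, 2)  from 1·(18,1) + (17,1)
step 3: (53, 3)  from 1·(35,2) + (18,1)
→ (53, 3).  Check: 53²=2809, 312·3²=2808, difference 1.
n=2: (53,3)∘(53,3) = (53·53+312·3·3, 53·3+3·53) = (5617,318)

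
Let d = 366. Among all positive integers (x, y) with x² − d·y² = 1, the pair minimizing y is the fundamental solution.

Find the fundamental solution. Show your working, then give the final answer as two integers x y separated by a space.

d=366: √d = [19; 7,1,1,1,2,12,2,1,1,1,7,38] (ℓ=12, even), read p_11/q_11
a_0=19:  p_0=19·1+0=19,  q_0=19·0+1=1
…
a_2=1:  p_2=1·134+19=153,  q_2=1·7+1=8
…
a_5=2:  p_5=2·440+287=1167,  q_5=2·23+15=61
…
a_7=2:  p_7=2·14444+1167=30055,  q_7=2·755+61=1571
…
a_10=1:  p_10=1·74554+44499=119053,  q_10=1·3897+2326=6223
a_11=7:  p_11=7·119053+74554=907925,  q_11=7·6223+3897=47458
fundamental: x₁=907925, y₁=47458  (since 824327805625 − 366·2252261764 = 1)

907925 47458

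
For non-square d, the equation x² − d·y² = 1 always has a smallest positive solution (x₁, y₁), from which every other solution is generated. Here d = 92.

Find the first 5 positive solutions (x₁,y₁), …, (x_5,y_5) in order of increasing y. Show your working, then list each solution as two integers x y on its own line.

√92 → a₀=9, period (1,1,2,4,2,1,1,18); ℓ=8 even so k=7
step 0: (9, 1)  from 9·(1,0) + (0,1)
step 1: (10, 1)  from 1·(9,1) + (1,0)
step 2: (19, 2)  from 1·(10,1) + (9,1)
step 3: (48, 5)  from 2·(19,2) + (10,1)
step 4: (211, 22)  from 4·(48,5) + (19,2)
…
step 6: (681, 71)  from 1·(470,49) + (211,22)
step 7: (1151, 120)  from 1·(681,71) + (470,49)
fundamental: x₁=1151, y₁=120  (since 1324801 − 92·14400 = 1)
(x_2, y_2) = (1151·1151 + 92·120·120, 1151·120 + 120·1151) = (2649601, 276240)
(x_3, y_3) = (1151·2649601 + 92·120·276240, 1151·276240 + 120·2649601) = (6099380351, 635904360)
(x_4, y_4) = (1151·6099380351 + 92·120·635904360, 1151·635904360 + 120·6099380351) = (14040770918401, 1463851560480)
(x_5, y_5) = (1151·14040770918401 + 92·120·1463851560480, 1151·1463851560480 + 120·14040770918401) = (32321848554778751, 3369785656320600)

1151 120
2649601 276240
6099380351 635904360
14040770918401 1463851560480
32321848554778751 3369785656320600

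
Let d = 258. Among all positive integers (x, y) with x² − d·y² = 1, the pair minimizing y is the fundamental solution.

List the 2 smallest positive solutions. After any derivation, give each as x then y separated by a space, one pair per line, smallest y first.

d=258: √d = [16; 16,32] (ℓ=2, even), read p_1/q_1
i=0: a=16 ⇒ p=16, q=1
i=1: a=16 ⇒ p=257, q=16
fundamental: x₁=257, y₁=16  (since 66049 − 258·256 = 1)
n=2: (257,16)∘(257,16) = (257·257+258·16·16, 257·16+16·257) = (132097,8224)

257 16
132097 8224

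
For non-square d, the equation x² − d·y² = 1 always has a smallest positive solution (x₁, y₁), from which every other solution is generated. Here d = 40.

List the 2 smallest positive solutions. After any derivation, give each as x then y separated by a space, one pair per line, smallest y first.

19 3
721 114

√40 = [6; 3,12, …], period ℓ=2 (even) → k=1
step 0: (6, 1)  from 6·(1,0) + (0,1)
step 1: (19, 3)  from 3·(6,1) + (1,0)
(x₁, y₁) = (19, 3);  19² − 40·3² = 1 ✓
n=2: (19,3)∘(19,3) = (19·19+40·3·3, 19·3+3·19) = (721,114)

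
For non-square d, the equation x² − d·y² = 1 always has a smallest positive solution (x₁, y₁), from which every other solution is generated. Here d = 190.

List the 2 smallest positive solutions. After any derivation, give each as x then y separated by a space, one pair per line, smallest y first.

52021 3774
5412368881 392654508

√190 → a₀=13, period (1,3,1,1,1,…,3,1,26); ℓ=14 even so k=13
i=0: a=13 ⇒ p=13, q=1
…
i=6: a=2 ⇒ p=510, q=37
…
i=11: a=1 ⇒ p=11234, q=815
i=12: a=3 ⇒ p=40787, q=2959
i=13: a=1 ⇒ p=52021, q=3774
→ (52021, 3774).  Check: 52021²=2706184441, 190·3774²=2706184440, difference 1.
(52021+3774√190)^2 = 5412368881 + 392654508√190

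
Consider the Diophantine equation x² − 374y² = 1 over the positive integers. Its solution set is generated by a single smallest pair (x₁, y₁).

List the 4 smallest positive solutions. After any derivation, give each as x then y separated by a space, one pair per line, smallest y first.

√374 = [19; 2,1,18,1,2,38, …], period ℓ=6 (even) → k=5
i=0: a=19 ⇒ p=19, q=1
…
i=2: a=1 ⇒ p=58, q=3
…
i=4: a=1 ⇒ p=1141, q=59
i=5: a=2 ⇒ p=3365, q=174
→ (3365, 174).  Check: 3365²=11323225, 374·174²=11323224, difference 1.
k=2:  x_2 = 3365·3365+374·174·174 = 22646449,  y_2 = 3365·174+174·3365 = 1171020
k=3:  x_3 = 3365·22646449+374·174·1171020 = 152410598405,  y_3 = 3365·1171020+174·22646449 = 7880964426
k=4:  x_4 = 3365·152410598405+374·174·7880964426 = 1025723304619201,  y_4 = 3365·7880964426+174·152410598405 = 53038889415960

3365 174
22646449 1171020
152410598405 7880964426
1025723304619201 53038889415960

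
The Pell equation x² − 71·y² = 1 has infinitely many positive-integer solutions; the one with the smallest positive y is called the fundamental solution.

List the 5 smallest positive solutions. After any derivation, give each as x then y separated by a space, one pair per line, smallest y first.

[8; 2,2,1,7,1,2,2,16] for √71; ℓ=8 ⇒ convergent index 7
i=0: a=8 ⇒ p=8, q=1
…
i=2: a=2 ⇒ p=42, q=5
i=3: a=1 ⇒ p=59, q=7
i=4: a=7 ⇒ p=455, q=54
…
i=6: a=2 ⇒ p=1483, q=176
i=7: a=2 ⇒ p=3480, q=413
(x₁, y₁) = (3480, 413);  3480² − 71·413² = 1 ✓
n=2: (3480,413)∘(3480,413) = (3480·3480+71·413·413, 3480·413+413·3480) = (24220799,2874480)
n=3: (24220799,2874480)∘(3480,413) = (3480·24220799+71·413·2874480, 3480·2874480+413·24220799) = (168576757560,20006380387)
n=4: (168576757560,20006380387)∘(3480,413) = (3480·168576757560+71·413·20006380387, 3480·20006380387+413·168576757560) = (1173294208396801,139244404619040)
n=5: (1173294208396801,139244404619040)∘(3480,413) = (3480·1173294208396801+71·413·139244404619040, 3480·139244404619040+413·1173294208396801) = (8166127521864977400,969141036142138013)

3480 413
24220799 2874480
168576757560 20006380387
1173294208396801 139244404619040
8166127521864977400 969141036142138013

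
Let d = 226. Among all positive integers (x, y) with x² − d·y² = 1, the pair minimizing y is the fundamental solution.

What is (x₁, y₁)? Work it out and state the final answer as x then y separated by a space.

√226 = [15; 30, …], period ℓ=1 (odd) → k=1
k=0  a_k=15  p_k/q_k = 15/1
k=1  a_k=30  p_k/q_k = 451/30
(x₁, y₁) = (451, 30);  451² − 226·30² = 1 ✓

451 30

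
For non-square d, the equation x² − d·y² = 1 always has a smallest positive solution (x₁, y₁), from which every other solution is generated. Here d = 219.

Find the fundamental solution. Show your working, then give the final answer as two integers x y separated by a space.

√219 → a₀=14, period (1,3,1,28); ℓ=4 even so k=3
k=0  a_k=14  p_k/q_k = 14/1
…
k=2  a_k=3  p_k/q_k = 59/4
k=3  a_k=1  p_k/q_k = 74/5
→ (74, 5).  Check: 74²=5476, 219·5²=5475, difference 1.

74 5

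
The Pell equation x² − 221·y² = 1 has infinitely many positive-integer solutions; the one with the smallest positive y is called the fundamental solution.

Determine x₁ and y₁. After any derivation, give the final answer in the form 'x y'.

1665 112

√221 → a₀=14, period (1,6,2,6,1,28); ℓ=6 even so k=5
step 0: (14, 1)  from 14·(1,0) + (0,1)
step 1: (15, 1)  from 1·(14,1) + (1,0)
step 2: (104, 7)  from 6·(15,1) + (14,1)
step 3: (223, 15)  from 2·(104,7) + (15,1)
step 4: (1442, 97)  from 6·(223,15) + (104,7)
step 5: (1665, 112)  from 1·(1442,97) + (223,15)
→ (1665, 112).  Check: 1665²=2772225, 221·112²=2772224, difference 1.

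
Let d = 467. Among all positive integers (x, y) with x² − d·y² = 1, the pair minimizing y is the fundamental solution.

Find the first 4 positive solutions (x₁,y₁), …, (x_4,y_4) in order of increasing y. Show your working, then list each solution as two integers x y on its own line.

√467 → a₀=21, period (1,1,1,1,3,…,1,1,42); ℓ=14 even so k=13
step 0: (21, 1)  from 21·(1,0) + (0,1)
…
step 3: (65, 3)  from 1·(43,2) + (22,1)
step 4: (108, 5)  from 1·(65,3) + (43,2)
…
step 7: (27164, 1257)  from 21·(1275,59) + (389,18)
step 8: (82767, 3830)  from 3·(27164,1257) + (1275,59)
…
step 10: (358232, 16577)  from 1·(275465,12747) + (82767,3830)
…
step 12: (991929, 45901)  from 1·(633697,29324) + (358232,16577)
step 13: (1625626, 75225)  from 1·(991929,45901) + (633697,29324)
fundamental: x₁=1625626, y₁=75225  (since 2642659891876 − 467·5658800625 = 1)
k=2:  x_2 = 1625626·1625626+467·75225·75225 = 5285319783751,  y_2 = 1625626·75225+75225·1625626 = 244575431700
k=3:  x_3 = 1625626·5285319783751+467·75225·244575431700 = 17183906517558380626,  y_3 = 1625626·244575431700+75225·5285319783751 = 795176361465413175
k=4:  x_4 = 1625626·17183906517558380626+467·75225·795176361465413175 = 55869210433019434807260001,  y_4 = 1625626·795176361465413175+75225·17183906517558380626 = 2585318735566902940613400

1625626 75225
5285319783751 244575431700
17183906517558380626 795176361465413175
55869210433019434807260001 2585318735566902940613400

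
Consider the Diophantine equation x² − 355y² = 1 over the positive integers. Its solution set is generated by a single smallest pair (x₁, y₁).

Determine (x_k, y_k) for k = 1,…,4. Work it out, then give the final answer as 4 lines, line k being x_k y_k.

954809 50676
1823320452961 96771801768
3481845556741524089 184797174548553948
6648994948371812427335041 352892010866963721270096

√355 = [18; 1,5,3,3,1,6,1,3,3,5,1,36, …], period ℓ=12 (even) → k=11
step 0: (18, 1)  from 18·(1,0) + (0,1)
step 1: (19, 1)  from 1·(18,1) + (1,0)
step 2: (113, 6)  from 5·(19,1) + (18,1)
…
step 4: (1187, 63)  from 3·(358,19) + (113,6)
…
step 9: (151391, 8035)  from 3·(46463,2466) + (12002,637)
step 10: (803418, 42641)  from 5·(151391,8035) + (46463,2466)
step 11: (954809, 50676)  from 1·(803418,42641) + (151391,8035)
(x₁, y₁) = (954809, 50676);  954809² − 355·50676² = 1 ✓
(x_2, y_2) = (954809·954809 + 355·50676·50676, 954809·50676 + 50676·954809) = (1823320452961, 96771801768)
(x_3, y_3) = (954809·1823320452961 + 355·50676·96771801768, 954809·96771801768 + 50676·1823320452961) = (3481845556741524089, 184797174548553948)
(x_4, y_4) = (954809·3481845556741524089 + 355·50676·184797174548553948, 954809·184797174548553948 + 50676·3481845556741524089) = (6648994948371812427335041, 352892010866963721270096)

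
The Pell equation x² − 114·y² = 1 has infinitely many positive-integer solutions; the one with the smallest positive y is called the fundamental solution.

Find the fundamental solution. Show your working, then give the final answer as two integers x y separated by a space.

d=114: √d = [10; 1,2,10,2,1,20] (ℓ=6, even), read p_5/q_5
step 0: (10, 1)  from 10·(1,0) + (0,1)
step 1: (11, 1)  from 1·(10,1) + (1,0)
step 2: (32, 3)  from 2·(11,1) + (10,1)
…
step 4: (694, 65)  from 2·(331,31) + (32,3)
step 5: (1025, 96)  from 1·(694,65) + (331,31)
→ (1025, 96).  Check: 1025²=1050625, 114·96²=1050624, difference 1.

1025 96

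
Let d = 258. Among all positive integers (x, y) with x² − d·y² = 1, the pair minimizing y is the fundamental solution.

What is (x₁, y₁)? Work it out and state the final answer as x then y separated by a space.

d=258: √d = [16; 16,32] (ℓ=2, even), read p_1/q_1
i=0: a=16 ⇒ p=16, q=1
i=1: a=16 ⇒ p=257, q=16
→ (257, 16).  Check: 257²=66049, 258·16²=66048, difference 1.

257 16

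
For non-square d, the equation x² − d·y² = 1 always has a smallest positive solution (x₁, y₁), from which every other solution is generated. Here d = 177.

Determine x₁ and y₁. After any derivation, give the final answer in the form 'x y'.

62423 4692

√177 = [13; 3,3,2,8,2,3,3,26, …], period ℓ=8 (even) → k=7
a_0=13:  p_0=13·1+0=13,  q_0=13·0+1=1
…
a_6=3:  p_6=3·5468+2581=18985,  q_6=3·411+194=1427
a_7=3:  p_7=3·18985+5468=62423,  q_7=3·1427+411=4692
fundamental: x₁=62423, y₁=4692  (since 3896630929 − 177·22014864 = 1)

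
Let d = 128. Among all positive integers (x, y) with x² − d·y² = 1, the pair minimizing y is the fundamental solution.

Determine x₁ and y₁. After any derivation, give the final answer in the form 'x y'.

√128 = [11; 3,5,3,22, …], period ℓ=4 (even) → k=3
k=0  a_k=11  p_k/q_k = 11/1
k=1  a_k=3  p_k/q_k = 34/3
k=2  a_k=5  p_k/q_k = 181/16
k=3  a_k=3  p_k/q_k = 577/51
(x₁, y₁) = (577, 51);  577² − 128·51² = 1 ✓

577 51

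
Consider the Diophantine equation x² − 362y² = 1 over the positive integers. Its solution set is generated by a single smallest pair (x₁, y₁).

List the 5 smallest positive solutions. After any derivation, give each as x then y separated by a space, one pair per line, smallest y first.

723 38
1045457 54948
1511730099 79454770
2185960677697 114891542472
3160897628219763 166133090959742

[19; 38] for √362; ℓ=1 ⇒ convergent index 1
step 0: (19, 1)  from 19·(1,0) + (0,1)
step 1: (723, 38)  from 38·(19,1) + (1,0)
(x₁, y₁) = (723, 38);  723² − 362·38² = 1 ✓
n=2: (723,38)∘(723,38) = (723·723+362·38·38, 723·38+38·723) = (1045457,54948)
n=3: (1045457,54948)∘(723,38) = (723·1045457+362·38·54948, 723·54948+38·1045457) = (1511730099,79454770)
n=4: (1511730099,79454770)∘(723,38) = (723·1511730099+362·38·79454770, 723·79454770+38·1511730099) = (2185960677697,114891542472)
n=5: (2185960677697,114891542472)∘(723,38) = (723·2185960677697+362·38·114891542472, 723·114891542472+38·2185960677697) = (3160897628219763,166133090959742)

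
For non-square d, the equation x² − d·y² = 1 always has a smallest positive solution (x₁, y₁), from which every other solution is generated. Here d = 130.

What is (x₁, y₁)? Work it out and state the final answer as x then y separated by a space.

d=130: √d = [11; 2,2,22] (ℓ=3, odd), read p_5/q_5
i=0: a=11 ⇒ p=11, q=1
i=1: a=2 ⇒ p=23, q=2
…
i=3: a=22 ⇒ p=1277, q=112
i=4: a=2 ⇒ p=2611, q=229
i=5: a=2 ⇒ p=6499, q=570
(x₁, y₁) = (6499, 570);  6499² − 130·570² = 1 ✓

6499 570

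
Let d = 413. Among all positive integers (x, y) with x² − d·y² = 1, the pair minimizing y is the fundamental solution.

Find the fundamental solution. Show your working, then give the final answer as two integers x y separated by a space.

d=413: √d = [20; 3,9,1,4,1,9,3,40] (ℓ=8, even), read p_7/q_7
k=0  a_k=20  p_k/q_k = 20/1
…
k=2  a_k=9  p_k/q_k = 569/28
k=3  a_k=1  p_k/q_k = 630/31
…
k=5  a_k=1  p_k/q_k = 3719/183
k=6  a_k=9  p_k/q_k = 36560/1799
k=7  a_k=3  p_k/q_k = 113399/5580
(x₁, y₁) = (113399, 5580);  113399² − 413·5580² = 1 ✓

113399 5580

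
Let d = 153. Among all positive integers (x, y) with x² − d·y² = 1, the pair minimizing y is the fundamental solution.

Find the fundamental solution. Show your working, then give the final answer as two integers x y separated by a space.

2177 176

√153 → a₀=12, period (2,1,2,2,2,1,2,24); ℓ=8 even so k=7
i=0: a=12 ⇒ p=12, q=1
…
i=2: a=1 ⇒ p=37, q=3
i=3: a=2 ⇒ p=99, q=8
i=4: a=2 ⇒ p=235, q=19
i=5: a=2 ⇒ p=569, q=46
i=6: a=1 ⇒ p=804, q=65
i=7: a=2 ⇒ p=2177, q=176
fundamental: x₁=2177, y₁=176  (since 4739329 − 153·30976 = 1)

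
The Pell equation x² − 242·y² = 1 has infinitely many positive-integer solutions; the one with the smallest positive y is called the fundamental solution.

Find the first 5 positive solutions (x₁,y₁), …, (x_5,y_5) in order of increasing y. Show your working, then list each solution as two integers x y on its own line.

√242 = [15; 1,1,3,1,14,1,3,1,1,30, …], period ℓ=10 (even) → k=9
k=0  a_k=15  p_k/q_k = 15/1
…
k=4  a_k=1  p_k/q_k = 140/9
k=5  a_k=14  p_k/q_k = 2069/133
…
k=8  a_k=1  p_k/q_k = 10905/701
k=9  a_k=1  p_k/q_k = 19601/1260
→ (19601, 1260).  Check: 19601²=384199201, 242·1260²=384199200, difference 1.
n=2: (19601,1260)∘(19601,1260) = (19601·19601+242·1260·1260, 19601·1260+1260·19601) = (768398401,49394520)
n=3: (768398401,49394520)∘(19601,1260) = (19601·768398401+242·1260·49394520, 19601·49394520+1260·768398401) = (30122754096401,1936363971780)
n=4: (30122754096401,1936363971780)∘(19601,1260) = (19601·30122754096401+242·1260·1936363971780, 19601·1936363971780+1260·30122754096401) = (1180872205318713601,75909340372325040)
n=5: (1180872205318713601,75909340372325040)∘(19601,1260) = (19601·1180872205318713601+242·1260·75909340372325040, 19601·75909340372325040+1260·1180872205318713601) = (46292552162781456490001,2975797959339522246300)

19601 1260
768398401 49394520
30122754096401 1936363971780
1180872205318713601 75909340372325040
46292552162781456490001 2975797959339522246300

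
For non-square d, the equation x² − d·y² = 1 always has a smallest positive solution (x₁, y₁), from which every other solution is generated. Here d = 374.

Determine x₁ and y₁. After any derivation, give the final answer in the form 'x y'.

d=374: √d = [19; 2,1,18,1,2,38] (ℓ=6, even), read p_5/q_5
a_0=19:  p_0=19·1+0=19,  q_0=19·0+1=1
…
a_2=1:  p_2=1·39+19=58,  q_2=1·2+1=3
a_3=18:  p_3=18·58+39=1083,  q_3=18·3+2=56
a_4=1:  p_4=1·1083+58=1141,  q_4=1·56+3=59
a_5=2:  p_5=2·1141+1083=3365,  q_5=2·59+56=174
fundamental: x₁=3365, y₁=174  (since 11323225 − 374·30276 = 1)

3365 174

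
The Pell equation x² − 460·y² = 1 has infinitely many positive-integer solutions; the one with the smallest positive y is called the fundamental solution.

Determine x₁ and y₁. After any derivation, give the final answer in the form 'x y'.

√460 → a₀=21, period (2,4,3,1,2,10,2,1,3,4,2,42); ℓ=12 even so k=11
a_0=21:  p_0=21·1+0=21,  q_0=21·0+1=1
…
a_5=2:  p_5=2·815+622=2252,  q_5=2·38+29=105
a_6=10:  p_6=10·2252+815=23335,  q_6=10·105+38=1088
…
a_9=3:  p_9=3·72257+48922=265693,  q_9=3·3369+2281=12388
a_10=4:  p_10=4·265693+72257=1135029,  q_10=4·12388+3369=52921
a_11=2:  p_11=2·1135029+265693=2535751,  q_11=2·52921+12388=118230
(x₁, y₁) = (2535751, 118230);  2535751² − 460·118230² = 1 ✓

2535751 118230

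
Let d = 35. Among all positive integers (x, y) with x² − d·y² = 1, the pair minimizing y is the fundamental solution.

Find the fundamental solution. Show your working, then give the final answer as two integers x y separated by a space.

6 1

d=35: √d = [5; 1,10] (ℓ=2, even), read p_1/q_1
i=0: a=5 ⇒ p=5, q=1
i=1: a=1 ⇒ p=6, q=1
fundamental: x₁=6, y₁=1  (since 36 − 35·1 = 1)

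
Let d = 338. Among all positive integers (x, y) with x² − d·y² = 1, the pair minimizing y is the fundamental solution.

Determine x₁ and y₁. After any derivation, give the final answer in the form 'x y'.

114243 6214

√338 = [18; 2,1,1,2,36, …], period ℓ=5 (odd) → k=9
i=0: a=18 ⇒ p=18, q=1
…
i=4: a=2 ⇒ p=239, q=13
i=5: a=36 ⇒ p=8696, q=473
i=6: a=2 ⇒ p=17631, q=959
…
i=8: a=1 ⇒ p=43958, q=2391
i=9: a=2 ⇒ p=114243, q=6214
(x₁, y₁) = (114243, 6214);  114243² − 338·6214² = 1 ✓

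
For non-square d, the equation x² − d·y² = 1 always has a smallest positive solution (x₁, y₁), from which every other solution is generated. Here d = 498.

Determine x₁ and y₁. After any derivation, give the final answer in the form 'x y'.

[22; 3,6,22,6,3,44] for √498; ℓ=6 ⇒ convergent index 5
k=0  a_k=22  p_k/q_k = 22/1
k=1  a_k=3  p_k/q_k = 67/3
k=2  a_k=6  p_k/q_k = 424/19
k=3  a_k=22  p_k/q_k = 9395/421
k=4  a_k=6  p_k/q_k = 56794/2545
k=5  a_k=3  p_k/q_k = 179777/8056
fundamental: x₁=179777, y₁=8056  (since 32319769729 − 498·64899136 = 1)

179777 8056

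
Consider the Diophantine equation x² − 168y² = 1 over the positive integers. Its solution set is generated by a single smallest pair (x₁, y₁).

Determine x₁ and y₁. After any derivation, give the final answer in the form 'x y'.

[12; 1,24] for √168; ℓ=2 ⇒ convergent index 1
k=0  a_k=12  p_k/q_k = 12/1
k=1  a_k=1  p_k/q_k = 13/1
fundamental: x₁=13, y₁=1  (since 169 − 168·1 = 1)

13 1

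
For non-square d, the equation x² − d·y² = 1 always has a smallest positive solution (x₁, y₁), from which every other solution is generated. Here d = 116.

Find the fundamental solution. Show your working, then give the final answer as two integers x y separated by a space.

9801 910

d=116: √d = [10; 1,3,2,1,4,1,2,3,1,20] (ℓ=10, even), read p_9/q_9
i=0: a=10 ⇒ p=10, q=1
i=1: a=1 ⇒ p=11, q=1
…
i=3: a=2 ⇒ p=97, q=9
i=4: a=1 ⇒ p=140, q=13
i=5: a=4 ⇒ p=657, q=61
i=6: a=1 ⇒ p=797, q=74
…
i=8: a=3 ⇒ p=7550, q=701
i=9: a=1 ⇒ p=9801, q=910
(x₁, y₁) = (9801, 910);  9801² − 116·910² = 1 ✓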